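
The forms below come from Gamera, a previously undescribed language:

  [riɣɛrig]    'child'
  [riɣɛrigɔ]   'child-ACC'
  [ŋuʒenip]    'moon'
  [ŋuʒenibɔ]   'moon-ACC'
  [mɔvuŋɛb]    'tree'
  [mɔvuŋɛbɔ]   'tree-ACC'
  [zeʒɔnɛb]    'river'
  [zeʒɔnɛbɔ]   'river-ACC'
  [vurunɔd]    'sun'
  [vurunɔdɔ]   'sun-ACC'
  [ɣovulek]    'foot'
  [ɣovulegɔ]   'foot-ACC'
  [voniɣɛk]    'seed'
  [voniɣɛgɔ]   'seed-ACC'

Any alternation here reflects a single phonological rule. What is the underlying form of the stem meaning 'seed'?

/voniɣɛk/

The stem for 'seed' ends in [k] in [voniɣɛk] but [g] in [voniɣɛgɔ].
But 'child' keeps [g] in both environments ([riɣɛrig], [riɣɛrigɔ]), so there is no rule changing /g/ to [k] in isolation.
Therefore /k/ is basic and [g] is derived by intervocalic voicing (voiceless stops become voiced between vowels).
Hence 'seed' is /voniɣɛk/ underlyingly.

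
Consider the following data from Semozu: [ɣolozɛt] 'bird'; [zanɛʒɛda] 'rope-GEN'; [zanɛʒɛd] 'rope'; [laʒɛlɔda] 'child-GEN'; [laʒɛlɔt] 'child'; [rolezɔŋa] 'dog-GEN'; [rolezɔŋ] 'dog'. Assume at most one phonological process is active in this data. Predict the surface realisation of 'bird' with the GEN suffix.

'child' shows [d] ~ [t] at the end of the stem ([laʒɛlɔda] vs [laʒɛlɔt]).
Compare 'rope', with invariant [d] in [zanɛʒɛda] and [zanɛʒɛd]: an analysis with underlying /d/ and a rule producing [t] in isolation would wrongly predict alternation here too.
The underlying segment must be /t/; voiceless stops become voiced between vowels, yielding [d] there.
From [ɣolozɛt] the stem 'bird' is /ɣolozɛt/; between vowels this yields [ɣolozɛda].

[ɣolozɛda]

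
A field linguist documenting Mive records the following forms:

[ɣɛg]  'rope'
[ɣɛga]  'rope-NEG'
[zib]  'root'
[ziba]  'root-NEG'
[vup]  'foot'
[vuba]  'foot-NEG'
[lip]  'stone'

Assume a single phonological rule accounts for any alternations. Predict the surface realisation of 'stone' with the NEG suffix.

[liba]

The root 'foot' surfaces as [vup] and [vuba], with a stem-final [p] ~ [b] alternation.
But 'root' keeps [b] in both environments ([zib], [ziba]), so there is no rule changing /b/ to [p] in isolation.
So /p/ is underlying, and a rule of intervocalic voicing — voiceless stops become voiced between vowels — gives [b].
From [lip] the stem 'stone' is /lip/; between vowels this yields [liba].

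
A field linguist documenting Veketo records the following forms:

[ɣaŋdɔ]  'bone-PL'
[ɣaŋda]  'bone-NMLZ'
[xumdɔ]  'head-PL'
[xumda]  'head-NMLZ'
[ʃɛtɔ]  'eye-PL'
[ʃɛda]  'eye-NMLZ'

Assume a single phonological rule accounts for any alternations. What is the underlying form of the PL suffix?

/-tɔ/

The PL morpheme has two allomorphs, [-dɔ] and [-tɔ].
The NMLZ suffix, which begins with [d], is invariant after every stem; so [d] is not altered by any rule here.
The PL suffix is therefore /-tɔ/ underlyingly, with post-nasal voicing: voiceless stops become voiced after a nasal.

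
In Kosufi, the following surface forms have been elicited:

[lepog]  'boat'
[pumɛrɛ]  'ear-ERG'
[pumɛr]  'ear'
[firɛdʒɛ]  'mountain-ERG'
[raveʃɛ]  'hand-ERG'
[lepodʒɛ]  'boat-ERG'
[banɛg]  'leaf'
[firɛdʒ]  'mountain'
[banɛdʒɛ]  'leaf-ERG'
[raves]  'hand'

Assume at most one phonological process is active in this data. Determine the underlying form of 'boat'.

/lepog/

The stem for 'boat' ends in [g] in [lepog] but [dʒ] in [lepodʒɛ].
The stem 'mountain' ([firɛdʒ], [firɛdʒɛ]) shows [dʒ] unchanged in both environments, so [dʒ] cannot be basic with [g] derived in isolation.
The underlying segment must be /g/; /g/ and /s/ become palato-alveolar [dʒ] and [ʃ] before a front vowel, yielding [dʒ] there.
So 'boat' = /lepog/.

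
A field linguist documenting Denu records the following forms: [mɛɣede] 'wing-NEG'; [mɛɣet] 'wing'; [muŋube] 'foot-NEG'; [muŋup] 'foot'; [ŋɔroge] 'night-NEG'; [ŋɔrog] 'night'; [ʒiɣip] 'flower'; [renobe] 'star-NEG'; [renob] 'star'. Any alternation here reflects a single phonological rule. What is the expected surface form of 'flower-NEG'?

The root 'foot' surfaces as [muŋube] and [muŋup], with a stem-final [b] ~ [p] alternation.
If /b/ were underlying and a rule turned it into [p] in isolation, 'star' would also alternate; but it has [b] in both [renobe] and [renob].
The alternation reflects intervocalic voicing: voiceless stops become voiced between vowels. /p/ is underlying.
From [ʒiɣip] the stem 'flower' is /ʒiɣip/; between vowels this yields [ʒiɣibe].

[ʒiɣibe]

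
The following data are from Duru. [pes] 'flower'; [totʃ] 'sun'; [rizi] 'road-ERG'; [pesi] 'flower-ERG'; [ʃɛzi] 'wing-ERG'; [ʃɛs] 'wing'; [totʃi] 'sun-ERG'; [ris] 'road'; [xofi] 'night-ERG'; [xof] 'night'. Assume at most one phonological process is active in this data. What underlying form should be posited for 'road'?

/riz/

The stem for 'road' ends in [s] in [ris] but [z] in [rizi].
Compare 'flower', with invariant [s] in [pes] and [pesi]: an analysis with underlying /s/ and a rule producing [z] before the ERG suffix would wrongly predict alternation here too.
The underlying segment must be /z/; voiced obstruents become voiceless word-finally, yielding [s] there.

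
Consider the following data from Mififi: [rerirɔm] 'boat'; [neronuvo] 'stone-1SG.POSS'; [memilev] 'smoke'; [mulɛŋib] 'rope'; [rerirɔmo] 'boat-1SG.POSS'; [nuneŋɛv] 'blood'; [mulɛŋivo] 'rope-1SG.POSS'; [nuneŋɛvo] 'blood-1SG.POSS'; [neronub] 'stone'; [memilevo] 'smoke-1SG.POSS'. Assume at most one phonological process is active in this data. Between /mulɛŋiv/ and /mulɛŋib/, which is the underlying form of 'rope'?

The stem for 'rope' ends in [b] in [mulɛŋib] but [v] in [mulɛŋivo].
The stem 'blood' ([nuneŋɛv], [nuneŋɛvo]) shows [v] unchanged in both environments, so [v] cannot be basic with [b] derived in isolation.
So /b/ is underlying, and a rule of intervocalic spirantization — voiced stops become fricatives between vowels — gives [v].

/mulɛŋib/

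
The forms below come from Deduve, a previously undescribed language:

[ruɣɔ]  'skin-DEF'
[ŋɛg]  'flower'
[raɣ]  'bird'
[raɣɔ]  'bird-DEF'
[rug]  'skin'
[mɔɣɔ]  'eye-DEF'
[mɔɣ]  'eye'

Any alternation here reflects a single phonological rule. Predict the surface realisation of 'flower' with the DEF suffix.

'skin' shows [ɣ] ~ [g] at the end of the stem ([ruɣɔ] vs [rug]).
But 'bird' keeps [ɣ] in both environments ([raɣɔ], [raɣ]), so there is no rule changing /ɣ/ to [g] in isolation.
The alternation reflects intervocalic spirantization: voiced stops become fricatives between vowels. /g/ is underlying.
The one attested form of 'flower', [ŋɛg], shows underlying /ŋɛg/. Applying the same rule between vowels gives [ŋɛɣɔ].

[ŋɛɣɔ]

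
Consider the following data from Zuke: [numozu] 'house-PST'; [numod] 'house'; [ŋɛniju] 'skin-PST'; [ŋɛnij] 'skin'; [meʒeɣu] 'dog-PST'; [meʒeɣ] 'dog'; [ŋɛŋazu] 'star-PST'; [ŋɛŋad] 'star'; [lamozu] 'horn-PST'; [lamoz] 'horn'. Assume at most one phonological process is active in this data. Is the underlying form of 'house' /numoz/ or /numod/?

'house' shows [z] ~ [d] at the end of the stem ([numozu] vs [numod]).
But 'horn' keeps [z] in both environments ([lamozu], [lamoz]), so there is no rule changing /z/ to [d] in isolation.
The alternation reflects intervocalic spirantization: voiced stops become fricatives between vowels. /d/ is underlying.

/numod/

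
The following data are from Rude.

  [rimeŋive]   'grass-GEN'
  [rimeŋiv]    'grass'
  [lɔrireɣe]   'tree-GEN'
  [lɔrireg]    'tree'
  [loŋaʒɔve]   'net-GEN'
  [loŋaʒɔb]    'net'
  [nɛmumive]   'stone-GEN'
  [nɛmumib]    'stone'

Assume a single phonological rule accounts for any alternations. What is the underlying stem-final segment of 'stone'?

In [nɛmumive] and [nɛmumib] the final segment of 'stone' alternates: [v] ~ [b].
The stem 'grass' ([rimeŋive], [rimeŋiv]) shows [v] unchanged in both environments, so [v] cannot be basic with [b] derived in isolation.
So /b/ is underlying, and a rule of intervocalic spirantization — voiced stops become fricatives between vowels — gives [v].

/b/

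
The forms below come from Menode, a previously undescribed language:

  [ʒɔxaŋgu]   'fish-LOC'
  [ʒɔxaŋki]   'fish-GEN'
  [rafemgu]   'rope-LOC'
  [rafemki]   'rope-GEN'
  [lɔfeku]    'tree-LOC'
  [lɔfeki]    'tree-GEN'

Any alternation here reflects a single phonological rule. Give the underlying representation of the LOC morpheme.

/-gu/

The LOC suffix surfaces as [-gu] and [-ku], depending on the final segment of the stem.
By contrast the GEN suffix keeps its initial [k] throughout — that segment must be underlying.
So the underlying form is /-gu/, and voiced stops become voiceless after a vowel.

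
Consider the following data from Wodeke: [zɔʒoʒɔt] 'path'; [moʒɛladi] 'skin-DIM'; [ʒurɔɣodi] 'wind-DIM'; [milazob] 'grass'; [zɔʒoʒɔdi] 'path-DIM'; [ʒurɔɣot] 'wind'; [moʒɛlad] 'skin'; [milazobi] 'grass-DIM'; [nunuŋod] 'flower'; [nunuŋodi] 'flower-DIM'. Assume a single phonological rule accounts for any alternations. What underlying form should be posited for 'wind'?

/ʒurɔɣot/

In [ʒurɔɣodi] and [ʒurɔɣot] the final segment of 'wind' alternates: [d] ~ [t].
Compare 'skin', with invariant [d] in [moʒɛladi] and [moʒɛlad]: an analysis with underlying /d/ and a rule producing [t] in isolation would wrongly predict alternation here too.
The alternation reflects intervocalic voicing: voiceless stops become voiced between vowels. /t/ is underlying.
Hence 'wind' is /ʒurɔɣot/ underlyingly.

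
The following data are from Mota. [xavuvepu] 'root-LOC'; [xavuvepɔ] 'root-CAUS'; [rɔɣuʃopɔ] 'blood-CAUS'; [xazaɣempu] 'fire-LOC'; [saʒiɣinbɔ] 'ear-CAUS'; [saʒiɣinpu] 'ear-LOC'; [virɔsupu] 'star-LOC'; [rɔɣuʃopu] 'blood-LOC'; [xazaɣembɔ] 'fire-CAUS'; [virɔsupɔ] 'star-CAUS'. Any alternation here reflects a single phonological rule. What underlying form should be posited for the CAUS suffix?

/-bɔ/

The CAUS morpheme has two allomorphs, [-bɔ] and [-pɔ].
By contrast the LOC suffix keeps its initial [p] throughout — that segment must be underlying.
The CAUS suffix is therefore /-bɔ/ underlyingly, with post-vocalic devoicing: voiced stops become voiceless after a vowel.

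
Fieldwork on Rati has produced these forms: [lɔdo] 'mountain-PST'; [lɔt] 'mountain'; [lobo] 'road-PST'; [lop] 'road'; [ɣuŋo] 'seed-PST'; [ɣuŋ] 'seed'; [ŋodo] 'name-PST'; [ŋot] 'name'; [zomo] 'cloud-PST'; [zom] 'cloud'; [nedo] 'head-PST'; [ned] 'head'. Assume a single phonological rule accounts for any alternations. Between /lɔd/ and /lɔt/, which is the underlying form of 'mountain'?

'mountain' shows [d] ~ [t] at the end of the stem ([lɔdo] vs [lɔt]).
Compare 'head', with invariant [d] in [nedo] and [ned]: an analysis with underlying /d/ and a rule producing [t] in isolation would wrongly predict alternation here too.
Therefore /t/ is basic and [d] is derived by intervocalic voicing (voiceless stops become voiced between vowels).

/lɔt/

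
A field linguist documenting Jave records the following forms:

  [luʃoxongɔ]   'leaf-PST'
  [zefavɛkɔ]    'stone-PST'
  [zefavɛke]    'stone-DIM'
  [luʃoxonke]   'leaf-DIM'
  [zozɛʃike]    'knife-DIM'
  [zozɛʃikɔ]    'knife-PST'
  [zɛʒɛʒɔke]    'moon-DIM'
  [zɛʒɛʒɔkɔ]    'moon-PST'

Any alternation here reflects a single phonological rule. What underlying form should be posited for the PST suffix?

/-gɔ/

The PST morpheme has two allomorphs, [-gɔ] and [-kɔ].
The DIM suffix, which begins with [k], is invariant after every stem; so [k] is not altered by any rule here.
So the underlying form is /-gɔ/, and voiced stops become voiceless after a vowel.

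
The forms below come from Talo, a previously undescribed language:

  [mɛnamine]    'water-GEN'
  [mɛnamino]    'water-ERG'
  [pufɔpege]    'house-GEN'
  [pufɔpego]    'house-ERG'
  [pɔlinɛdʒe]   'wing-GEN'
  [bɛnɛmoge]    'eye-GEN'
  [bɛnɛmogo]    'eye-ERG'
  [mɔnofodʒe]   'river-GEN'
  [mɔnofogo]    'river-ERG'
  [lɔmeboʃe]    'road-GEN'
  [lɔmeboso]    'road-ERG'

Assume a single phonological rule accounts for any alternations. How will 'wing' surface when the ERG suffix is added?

[pɔlinɛgo]

In [mɔnofodʒe] and [mɔnofogo] the final segment of 'river' alternates: [dʒ] ~ [g].
If /g/ were underlying and a rule turned it into [dʒ] before the GEN suffix, 'house' would also alternate; but it has [g] in both [pufɔpege] and [pufɔpego].
The underlying segment must be /dʒ/; palato-alveolar /dʒ/ and /ʃ/ become [g] and [s] when no front vowel follows, yielding [g] there.
The one attested form of 'wing', [pɔlinɛdʒe], shows underlying /pɔlinɛdʒ/. Applying the same rule when no front vowel follows gives [pɔlinɛgo].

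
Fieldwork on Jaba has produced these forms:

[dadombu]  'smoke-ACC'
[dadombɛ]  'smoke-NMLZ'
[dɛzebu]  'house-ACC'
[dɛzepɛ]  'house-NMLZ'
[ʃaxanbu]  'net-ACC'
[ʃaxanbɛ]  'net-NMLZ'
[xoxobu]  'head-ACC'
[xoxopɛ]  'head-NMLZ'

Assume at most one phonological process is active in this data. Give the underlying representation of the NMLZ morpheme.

/-pɛ/

The NMLZ suffix surfaces as [-bɛ] and [-pɛ], depending on the final segment of the stem.
The ACC suffix, which begins with [b], is invariant after every stem; so [b] is not altered by any rule here.
The NMLZ suffix is therefore /-pɛ/ underlyingly, with post-nasal voicing: voiceless stops become voiced after a nasal.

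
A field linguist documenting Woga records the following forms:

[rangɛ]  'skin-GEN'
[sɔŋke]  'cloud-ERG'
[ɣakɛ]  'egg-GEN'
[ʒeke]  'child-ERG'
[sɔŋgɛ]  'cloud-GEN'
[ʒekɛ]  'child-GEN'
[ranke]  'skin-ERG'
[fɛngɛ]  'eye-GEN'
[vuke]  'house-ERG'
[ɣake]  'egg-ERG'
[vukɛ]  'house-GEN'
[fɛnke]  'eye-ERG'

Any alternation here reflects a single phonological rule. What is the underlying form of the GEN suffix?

/-gɛ/

The GEN morpheme has two allomorphs, [-gɛ] and [-kɛ].
The ERG suffix, which begins with [k], is invariant after every stem; so [k] is not altered by any rule here.
The GEN suffix is therefore /-gɛ/ underlyingly, with post-vocalic devoicing: voiced stops become voiceless after a vowel.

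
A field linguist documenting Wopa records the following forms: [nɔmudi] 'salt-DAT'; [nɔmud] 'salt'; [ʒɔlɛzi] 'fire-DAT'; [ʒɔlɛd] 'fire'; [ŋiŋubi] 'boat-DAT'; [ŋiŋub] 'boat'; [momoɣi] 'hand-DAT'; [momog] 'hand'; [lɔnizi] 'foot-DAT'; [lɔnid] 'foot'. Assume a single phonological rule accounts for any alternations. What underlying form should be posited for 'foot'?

/lɔniz/

In [lɔnizi] and [lɔnid] the final segment of 'foot' alternates: [z] ~ [d].
But 'salt' keeps [d] in both environments ([nɔmudi], [nɔmud]), so there is no rule changing /d/ to [z] before the DAT suffix.
The underlying segment must be /z/; voiced fricatives become stops word-finally, yielding [d] there.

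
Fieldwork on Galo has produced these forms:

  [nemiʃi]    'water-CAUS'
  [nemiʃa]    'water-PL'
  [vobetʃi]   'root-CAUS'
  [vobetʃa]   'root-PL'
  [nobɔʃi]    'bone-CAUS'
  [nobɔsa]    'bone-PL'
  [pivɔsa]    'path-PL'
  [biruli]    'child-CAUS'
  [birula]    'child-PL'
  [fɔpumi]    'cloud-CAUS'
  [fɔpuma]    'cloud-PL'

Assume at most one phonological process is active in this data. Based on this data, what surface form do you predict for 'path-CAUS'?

[pivɔʃi]

'bone' shows [ʃ] ~ [s] at the end of the stem ([nobɔʃi] vs [nobɔsa]).
Compare 'water', with invariant [ʃ] in [nemiʃi] and [nemiʃa]: an analysis with underlying /ʃ/ and a rule producing [s] before the PL suffix would wrongly predict alternation here too.
The underlying segment must be /s/; /s/ becomes palato-alveolar [ʃ] before a front vowel, yielding [ʃ] there.
The one attested form of 'path', [pivɔsa], shows underlying /pivɔs/. Applying the same rule before a front vowel gives [pivɔʃi].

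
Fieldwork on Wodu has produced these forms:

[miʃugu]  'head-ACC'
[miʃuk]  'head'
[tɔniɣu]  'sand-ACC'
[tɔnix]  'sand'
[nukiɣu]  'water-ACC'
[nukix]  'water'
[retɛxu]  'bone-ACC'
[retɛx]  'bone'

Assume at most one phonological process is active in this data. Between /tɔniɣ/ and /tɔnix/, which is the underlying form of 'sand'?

In [tɔniɣu] and [tɔnix] the final segment of 'sand' alternates: [ɣ] ~ [x].
Compare 'bone', with invariant [x] in [retɛxu] and [retɛx]: an analysis with underlying /x/ and a rule producing [ɣ] before the ACC suffix would wrongly predict alternation here too.
The alternation reflects word-final obstruent devoicing: voiced obstruents become voiceless word-finally. /ɣ/ is underlying.

/tɔniɣ/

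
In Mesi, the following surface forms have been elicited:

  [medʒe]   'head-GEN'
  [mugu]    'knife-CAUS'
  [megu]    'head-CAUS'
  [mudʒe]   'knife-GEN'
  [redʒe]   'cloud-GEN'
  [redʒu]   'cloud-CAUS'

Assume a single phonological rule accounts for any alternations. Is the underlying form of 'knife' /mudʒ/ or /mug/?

'knife' shows [g] ~ [dʒ] at the end of the stem ([mugu] vs [mudʒe]).
But 'cloud' keeps [dʒ] in both environments ([redʒu], [redʒe]), so there is no rule changing /dʒ/ to [g] before the CAUS suffix.
So /g/ is underlying, and a rule of palatalization before a front vowel — /g/ becomes palato-alveolar [dʒ] before a front vowel — gives [dʒ].

/mug/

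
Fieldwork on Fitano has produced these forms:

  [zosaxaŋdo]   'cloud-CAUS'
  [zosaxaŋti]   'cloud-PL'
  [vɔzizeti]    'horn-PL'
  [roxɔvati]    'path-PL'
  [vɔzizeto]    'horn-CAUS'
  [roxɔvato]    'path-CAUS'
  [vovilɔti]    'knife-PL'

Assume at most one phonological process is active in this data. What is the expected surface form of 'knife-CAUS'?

The CAUS morpheme has two allomorphs, [-do] and [-to].
The PL suffix, which begins with [t], is invariant after every stem; so [t] is not altered by any rule here.
The CAUS suffix is therefore /-do/ underlyingly, with post-vocalic devoicing: voiced stops become voiceless after a vowel.
After 'knife', which ends in a vowel, the suffix surfaces as [-to], giving [vovilɔto].

[vovilɔto]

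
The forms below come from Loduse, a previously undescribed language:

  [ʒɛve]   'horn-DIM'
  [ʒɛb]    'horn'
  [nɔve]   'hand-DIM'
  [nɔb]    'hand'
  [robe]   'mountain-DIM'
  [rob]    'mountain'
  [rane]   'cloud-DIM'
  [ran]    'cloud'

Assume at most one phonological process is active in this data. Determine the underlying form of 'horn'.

/ʒɛv/

In [ʒɛve] and [ʒɛb] the final segment of 'horn' alternates: [v] ~ [b].
If /b/ were underlying and a rule turned it into [v] before the DIM suffix, 'mountain' would also alternate; but it has [b] in both [robe] and [rob].
The alternation reflects word-final hardening: voiced fricatives become stops word-finally. /v/ is underlying.
The underlying form of 'horn' is therefore /ʒɛv/.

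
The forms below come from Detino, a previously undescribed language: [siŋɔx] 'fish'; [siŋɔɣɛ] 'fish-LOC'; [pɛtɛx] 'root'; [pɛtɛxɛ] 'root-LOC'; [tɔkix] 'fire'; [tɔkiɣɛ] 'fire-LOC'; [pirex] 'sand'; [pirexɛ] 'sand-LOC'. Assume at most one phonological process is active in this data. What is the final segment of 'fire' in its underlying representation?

/ɣ/

'fire' shows [x] ~ [ɣ] at the end of the stem ([tɔkix] vs [tɔkiɣɛ]).
Compare 'sand', with invariant [x] in [pirex] and [pirexɛ]: an analysis with underlying /x/ and a rule producing [ɣ] before the LOC suffix would wrongly predict alternation here too.
So /ɣ/ is underlying, and a rule of word-final obstruent devoicing — voiced obstruents become voiceless word-finally — gives [x].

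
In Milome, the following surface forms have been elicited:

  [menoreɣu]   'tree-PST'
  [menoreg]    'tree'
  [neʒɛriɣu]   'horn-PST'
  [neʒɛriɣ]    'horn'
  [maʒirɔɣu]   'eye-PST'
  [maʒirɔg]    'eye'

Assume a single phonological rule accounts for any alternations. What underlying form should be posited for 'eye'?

The root 'eye' surfaces as [maʒirɔɣu] and [maʒirɔg], with a stem-final [ɣ] ~ [g] alternation.
But 'horn' keeps [ɣ] in both environments ([neʒɛriɣu], [neʒɛriɣ]), so there is no rule changing /ɣ/ to [g] in isolation.
The underlying segment must be /g/; voiced stops become fricatives between vowels, yielding [ɣ] there.

/maʒirɔg/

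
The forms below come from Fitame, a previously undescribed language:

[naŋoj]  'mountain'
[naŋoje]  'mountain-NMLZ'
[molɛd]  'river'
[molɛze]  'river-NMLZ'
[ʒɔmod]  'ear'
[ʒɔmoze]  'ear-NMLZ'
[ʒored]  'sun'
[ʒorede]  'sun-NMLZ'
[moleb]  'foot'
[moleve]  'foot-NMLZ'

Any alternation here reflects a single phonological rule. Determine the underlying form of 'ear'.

In [ʒɔmod] and [ʒɔmoze] the final segment of 'ear' alternates: [d] ~ [z].
The stem 'sun' ([ʒored], [ʒorede]) shows [d] unchanged in both environments, so [d] cannot be basic with [z] derived before the NMLZ suffix.
The underlying segment must be /z/; voiced fricatives become stops word-finally, yielding [d] there.

/ʒɔmoz/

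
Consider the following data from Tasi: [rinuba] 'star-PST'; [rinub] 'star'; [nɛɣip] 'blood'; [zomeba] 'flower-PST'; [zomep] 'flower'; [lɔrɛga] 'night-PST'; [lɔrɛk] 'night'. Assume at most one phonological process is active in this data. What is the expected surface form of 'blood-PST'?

[nɛɣiba]

In [zomeba] and [zomep] the final segment of 'flower' alternates: [b] ~ [p].
The stem 'star' ([rinuba], [rinub]) shows [b] unchanged in both environments, so [b] cannot be basic with [p] derived in isolation.
The underlying segment must be /p/; voiceless stops become voiced between vowels, yielding [b] there.
From [nɛɣip] the stem 'blood' is /nɛɣip/; between vowels this yields [nɛɣiba].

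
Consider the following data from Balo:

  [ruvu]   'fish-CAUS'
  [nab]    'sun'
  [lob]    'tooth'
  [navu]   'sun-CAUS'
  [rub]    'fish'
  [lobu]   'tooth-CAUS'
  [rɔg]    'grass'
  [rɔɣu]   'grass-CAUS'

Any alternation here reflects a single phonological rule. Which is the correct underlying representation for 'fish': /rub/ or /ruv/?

The stem for 'fish' ends in [v] in [ruvu] but [b] in [rub].
The stem 'tooth' ([lobu], [lob]) shows [b] unchanged in both environments, so [b] cannot be basic with [v] derived before the CAUS suffix.
The underlying segment must be /v/; voiced fricatives become stops word-finally, yielding [b] there.

/ruv/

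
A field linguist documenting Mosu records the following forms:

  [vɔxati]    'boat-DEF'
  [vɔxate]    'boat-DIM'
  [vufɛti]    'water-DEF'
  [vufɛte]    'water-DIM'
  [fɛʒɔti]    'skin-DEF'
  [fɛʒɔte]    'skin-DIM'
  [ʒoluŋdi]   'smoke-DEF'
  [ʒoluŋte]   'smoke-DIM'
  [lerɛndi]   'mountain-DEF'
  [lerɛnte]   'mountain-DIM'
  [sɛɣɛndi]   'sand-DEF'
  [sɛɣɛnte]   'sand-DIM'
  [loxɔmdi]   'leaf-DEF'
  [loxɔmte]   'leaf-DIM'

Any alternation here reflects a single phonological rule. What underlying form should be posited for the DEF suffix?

The DEF morpheme has two allomorphs, [-di] and [-ti].
By contrast the DIM suffix keeps its initial [t] throughout — that segment must be underlying.
So the underlying form is /-di/, and voiced stops become voiceless after a vowel.

/-di/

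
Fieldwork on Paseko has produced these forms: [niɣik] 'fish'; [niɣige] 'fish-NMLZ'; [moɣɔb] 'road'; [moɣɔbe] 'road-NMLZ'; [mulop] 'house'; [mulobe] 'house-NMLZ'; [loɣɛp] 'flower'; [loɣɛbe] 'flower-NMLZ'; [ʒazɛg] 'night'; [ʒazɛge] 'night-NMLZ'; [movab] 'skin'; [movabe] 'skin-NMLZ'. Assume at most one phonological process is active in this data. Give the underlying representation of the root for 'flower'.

'flower' shows [p] ~ [b] at the end of the stem ([loɣɛp] vs [loɣɛbe]).
But 'skin' keeps [b] in both environments ([movab], [movabe]), so there is no rule changing /b/ to [p] in isolation.
The underlying segment must be /p/; voiceless stops become voiced between vowels, yielding [b] there.
So 'flower' = /loɣɛp/.

/loɣɛp/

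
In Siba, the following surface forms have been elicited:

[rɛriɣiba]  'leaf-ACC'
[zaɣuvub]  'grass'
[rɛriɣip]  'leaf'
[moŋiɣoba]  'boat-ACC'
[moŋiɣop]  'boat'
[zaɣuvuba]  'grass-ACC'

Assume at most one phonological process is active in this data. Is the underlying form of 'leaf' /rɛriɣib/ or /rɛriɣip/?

/rɛriɣip/

'leaf' shows [p] ~ [b] at the end of the stem ([rɛriɣip] vs [rɛriɣiba]).
If /b/ were underlying and a rule turned it into [p] in isolation, 'grass' would also alternate; but it has [b] in both [zaɣuvub] and [zaɣuvuba].
The alternation reflects intervocalic voicing: voiceless stops become voiced between vowels. /p/ is underlying.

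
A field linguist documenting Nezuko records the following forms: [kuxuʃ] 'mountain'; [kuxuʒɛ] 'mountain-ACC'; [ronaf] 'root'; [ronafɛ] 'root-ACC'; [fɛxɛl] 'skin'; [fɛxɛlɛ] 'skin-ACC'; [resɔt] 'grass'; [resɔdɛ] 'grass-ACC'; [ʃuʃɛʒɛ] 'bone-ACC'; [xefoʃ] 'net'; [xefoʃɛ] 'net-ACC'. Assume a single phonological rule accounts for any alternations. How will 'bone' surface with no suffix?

'mountain' shows [ʃ] ~ [ʒ] at the end of the stem ([kuxuʃ] vs [kuxuʒɛ]).
But 'net' keeps [ʃ] in both environments ([xefoʃ], [xefoʃɛ]), so there is no rule changing /ʃ/ to [ʒ] before the ACC suffix.
The underlying segment must be /ʒ/; voiced obstruents become voiceless word-finally, yielding [ʃ] there.
The one attested form of 'bone', [ʃuʃɛʒɛ], shows underlying /ʃuʃɛʒ/. Applying the same rule word-finally gives [ʃuʃɛʃ].

[ʃuʃɛʃ]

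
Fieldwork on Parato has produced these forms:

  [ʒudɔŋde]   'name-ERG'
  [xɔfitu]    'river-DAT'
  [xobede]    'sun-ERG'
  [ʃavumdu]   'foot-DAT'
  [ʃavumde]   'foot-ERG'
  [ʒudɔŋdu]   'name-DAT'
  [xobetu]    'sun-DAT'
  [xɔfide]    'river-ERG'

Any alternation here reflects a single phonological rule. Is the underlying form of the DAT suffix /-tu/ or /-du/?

/-tu/

The DAT suffix surfaces as [-du] and [-tu], depending on the final segment of the stem.
The ERG suffix, which begins with [d], is invariant after every stem; so [d] is not altered by any rule here.
So the underlying form is /-tu/, and voiceless stops become voiced after a nasal.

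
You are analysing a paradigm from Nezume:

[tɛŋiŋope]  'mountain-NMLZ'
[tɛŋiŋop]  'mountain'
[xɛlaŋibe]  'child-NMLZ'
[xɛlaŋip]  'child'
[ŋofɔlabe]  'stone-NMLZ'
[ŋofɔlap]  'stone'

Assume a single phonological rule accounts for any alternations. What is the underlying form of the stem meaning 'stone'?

/ŋofɔlab/

In [ŋofɔlabe] and [ŋofɔlap] the final segment of 'stone' alternates: [b] ~ [p].
The stem 'mountain' ([tɛŋiŋope], [tɛŋiŋop]) shows [p] unchanged in both environments, so [p] cannot be basic with [b] derived before the NMLZ suffix.
The alternation reflects word-final obstruent devoicing: voiced obstruents become voiceless word-finally. /b/ is underlying.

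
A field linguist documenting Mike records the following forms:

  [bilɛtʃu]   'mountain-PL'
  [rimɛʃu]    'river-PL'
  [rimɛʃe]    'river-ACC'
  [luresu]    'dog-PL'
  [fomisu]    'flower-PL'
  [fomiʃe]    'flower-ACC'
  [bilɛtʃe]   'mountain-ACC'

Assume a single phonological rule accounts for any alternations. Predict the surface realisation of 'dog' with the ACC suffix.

[lureʃe]

In [fomiʃe] and [fomisu] the final segment of 'flower' alternates: [ʃ] ~ [s].
Compare 'river', with invariant [ʃ] in [rimɛʃe] and [rimɛʃu]: an analysis with underlying /ʃ/ and a rule producing [s] before the PL suffix would wrongly predict alternation here too.
So /s/ is underlying, and a rule of palatalization before a front vowel — /s/ becomes palato-alveolar [ʃ] before a front vowel — gives [ʃ].
From [luresu] the stem 'dog' is /lures/; before a front vowel this yields [lureʃe].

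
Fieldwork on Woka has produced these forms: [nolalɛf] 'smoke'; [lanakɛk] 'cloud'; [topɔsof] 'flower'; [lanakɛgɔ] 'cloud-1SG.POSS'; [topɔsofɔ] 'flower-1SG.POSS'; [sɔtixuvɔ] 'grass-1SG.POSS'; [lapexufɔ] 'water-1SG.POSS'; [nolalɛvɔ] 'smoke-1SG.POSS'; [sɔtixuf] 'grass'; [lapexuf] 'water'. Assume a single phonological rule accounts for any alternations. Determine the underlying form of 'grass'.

The stem for 'grass' ends in [f] in [sɔtixuf] but [v] in [sɔtixuvɔ].
Compare 'flower', with invariant [f] in [topɔsof] and [topɔsofɔ]: an analysis with underlying /f/ and a rule producing [v] before the 1SG.POSS suffix would wrongly predict alternation here too.
The underlying segment must be /v/; voiced obstruents become voiceless word-finally, yielding [f] there.
So 'grass' = /sɔtixuv/.

/sɔtixuv/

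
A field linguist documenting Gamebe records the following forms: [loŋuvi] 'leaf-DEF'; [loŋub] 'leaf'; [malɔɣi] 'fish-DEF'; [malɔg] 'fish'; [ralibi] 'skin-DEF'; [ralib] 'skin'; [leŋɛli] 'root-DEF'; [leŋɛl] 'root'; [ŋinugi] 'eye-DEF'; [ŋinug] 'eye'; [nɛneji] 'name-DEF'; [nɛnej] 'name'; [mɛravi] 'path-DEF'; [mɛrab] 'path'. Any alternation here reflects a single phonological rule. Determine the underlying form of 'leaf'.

/loŋuv/

The stem for 'leaf' ends in [v] in [loŋuvi] but [b] in [loŋub].
But 'skin' keeps [b] in both environments ([ralibi], [ralib]), so there is no rule changing /b/ to [v] before the DEF suffix.
The alternation reflects word-final hardening: voiced fricatives become stops word-finally. /v/ is underlying.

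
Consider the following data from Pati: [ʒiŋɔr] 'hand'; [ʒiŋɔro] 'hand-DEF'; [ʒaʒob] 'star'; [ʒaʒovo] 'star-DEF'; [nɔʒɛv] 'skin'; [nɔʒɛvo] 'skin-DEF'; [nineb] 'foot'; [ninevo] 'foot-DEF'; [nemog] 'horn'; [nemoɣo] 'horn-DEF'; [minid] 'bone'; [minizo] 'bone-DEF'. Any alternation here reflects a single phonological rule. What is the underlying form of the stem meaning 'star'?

The root 'star' surfaces as [ʒaʒob] and [ʒaʒovo], with a stem-final [b] ~ [v] alternation.
But 'skin' keeps [v] in both environments ([nɔʒɛv], [nɔʒɛvo]), so there is no rule changing /v/ to [b] in isolation.
So /b/ is underlying, and a rule of intervocalic spirantization — voiced stops become fricatives between vowels — gives [v].

/ʒaʒob/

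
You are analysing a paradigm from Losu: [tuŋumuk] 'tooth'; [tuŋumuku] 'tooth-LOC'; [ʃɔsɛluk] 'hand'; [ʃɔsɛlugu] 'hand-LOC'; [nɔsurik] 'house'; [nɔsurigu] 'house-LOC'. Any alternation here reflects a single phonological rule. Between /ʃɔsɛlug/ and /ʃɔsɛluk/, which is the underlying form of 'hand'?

In [ʃɔsɛluk] and [ʃɔsɛlugu] the final segment of 'hand' alternates: [k] ~ [g].
Compare 'tooth', with invariant [k] in [tuŋumuk] and [tuŋumuku]: an analysis with underlying /k/ and a rule producing [g] before the LOC suffix would wrongly predict alternation here too.
So /g/ is underlying, and a rule of word-final obstruent devoicing — voiced obstruents become voiceless word-finally — gives [k].

/ʃɔsɛlug/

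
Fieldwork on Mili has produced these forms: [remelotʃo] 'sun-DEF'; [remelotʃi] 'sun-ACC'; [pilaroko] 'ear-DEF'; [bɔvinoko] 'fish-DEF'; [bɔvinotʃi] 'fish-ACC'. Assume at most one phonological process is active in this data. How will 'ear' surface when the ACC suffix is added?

'fish' shows [k] ~ [tʃ] at the end of the stem ([bɔvinoko] vs [bɔvinotʃi]).
The stem 'sun' ([remelotʃo], [remelotʃi]) shows [tʃ] unchanged in both environments, so [tʃ] cannot be basic with [k] derived before the DEF suffix.
So /k/ is underlying, and a rule of palatalization before a front vowel — /k/ becomes palato-alveolar [tʃ] before a front vowel — gives [tʃ].
From [pilaroko] the stem 'ear' is /pilarok/; before a front vowel this yields [pilarotʃi].

[pilarotʃi]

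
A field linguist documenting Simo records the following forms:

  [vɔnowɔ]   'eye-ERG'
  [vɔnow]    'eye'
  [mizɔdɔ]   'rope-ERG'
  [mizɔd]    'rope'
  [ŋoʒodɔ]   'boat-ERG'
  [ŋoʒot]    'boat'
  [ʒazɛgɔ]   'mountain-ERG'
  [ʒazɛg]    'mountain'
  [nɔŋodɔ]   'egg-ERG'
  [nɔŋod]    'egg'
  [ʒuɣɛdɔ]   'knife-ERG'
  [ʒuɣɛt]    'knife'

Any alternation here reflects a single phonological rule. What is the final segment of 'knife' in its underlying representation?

/t/

'knife' shows [d] ~ [t] at the end of the stem ([ʒuɣɛdɔ] vs [ʒuɣɛt]).
Compare 'rope', with invariant [d] in [mizɔdɔ] and [mizɔd]: an analysis with underlying /d/ and a rule producing [t] in isolation would wrongly predict alternation here too.
The underlying segment must be /t/; voiceless stops become voiced between vowels, yielding [d] there.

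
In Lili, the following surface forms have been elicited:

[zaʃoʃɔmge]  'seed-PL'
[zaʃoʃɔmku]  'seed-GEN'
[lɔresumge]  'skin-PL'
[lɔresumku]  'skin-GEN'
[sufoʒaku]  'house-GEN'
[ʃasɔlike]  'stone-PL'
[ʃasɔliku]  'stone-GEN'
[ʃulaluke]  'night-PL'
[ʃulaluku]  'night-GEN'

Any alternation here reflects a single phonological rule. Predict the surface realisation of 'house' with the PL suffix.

The PL morpheme has two allomorphs, [-ge] and [-ke].
The GEN suffix, which begins with [k], is invariant after every stem; so [k] is not altered by any rule here.
The PL suffix is therefore /-ge/ underlyingly, with post-vocalic devoicing: voiced stops become voiceless after a vowel.
After 'house', which ends in a vowel, the suffix surfaces as [-ke], giving [sufoʒake].

[sufoʒake]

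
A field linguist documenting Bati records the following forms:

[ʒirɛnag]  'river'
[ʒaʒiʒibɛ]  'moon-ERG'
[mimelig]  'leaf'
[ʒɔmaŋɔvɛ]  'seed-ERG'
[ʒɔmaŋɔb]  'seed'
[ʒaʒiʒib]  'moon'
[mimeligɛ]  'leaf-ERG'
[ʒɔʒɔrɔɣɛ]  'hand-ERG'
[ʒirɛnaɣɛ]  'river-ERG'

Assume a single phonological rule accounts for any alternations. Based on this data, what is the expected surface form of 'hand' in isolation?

The stem for 'river' ends in [ɣ] in [ʒirɛnaɣɛ] but [g] in [ʒirɛnag].
If /g/ were underlying and a rule turned it into [ɣ] before the ERG suffix, 'leaf' would also alternate; but it has [g] in both [mimeligɛ] and [mimelig].
The underlying segment must be /ɣ/; voiced fricatives become stops word-finally, yielding [g] there.
The one attested form of 'hand', [ʒɔʒɔrɔɣɛ], shows underlying /ʒɔʒɔrɔɣ/. Applying the same rule word-finally gives [ʒɔʒɔrɔg].

[ʒɔʒɔrɔg]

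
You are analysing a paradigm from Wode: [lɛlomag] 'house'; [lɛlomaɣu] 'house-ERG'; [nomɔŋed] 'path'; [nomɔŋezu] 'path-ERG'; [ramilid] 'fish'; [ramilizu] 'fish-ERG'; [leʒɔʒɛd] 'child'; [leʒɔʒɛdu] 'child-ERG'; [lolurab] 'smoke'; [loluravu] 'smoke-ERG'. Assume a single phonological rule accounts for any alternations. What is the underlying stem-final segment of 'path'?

/z/

The root 'path' surfaces as [nomɔŋed] and [nomɔŋezu], with a stem-final [d] ~ [z] alternation.
But 'child' keeps [d] in both environments ([leʒɔʒɛd], [leʒɔʒɛdu]), so there is no rule changing /d/ to [z] before the ERG suffix.
The underlying segment must be /z/; voiced fricatives become stops word-finally, yielding [d] there.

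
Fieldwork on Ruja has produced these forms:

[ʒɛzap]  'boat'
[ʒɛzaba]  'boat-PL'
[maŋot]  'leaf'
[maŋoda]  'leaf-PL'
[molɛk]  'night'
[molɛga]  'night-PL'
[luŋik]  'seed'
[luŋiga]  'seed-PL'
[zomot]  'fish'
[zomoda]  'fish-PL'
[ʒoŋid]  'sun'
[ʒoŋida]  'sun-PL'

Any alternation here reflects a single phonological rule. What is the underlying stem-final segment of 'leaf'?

In [maŋot] and [maŋoda] the final segment of 'leaf' alternates: [t] ~ [d].
Compare 'sun', with invariant [d] in [ʒoŋid] and [ʒoŋida]: an analysis with underlying /d/ and a rule producing [t] in isolation would wrongly predict alternation here too.
The alternation reflects intervocalic voicing: voiceless stops become voiced between vowels. /t/ is underlying.

/t/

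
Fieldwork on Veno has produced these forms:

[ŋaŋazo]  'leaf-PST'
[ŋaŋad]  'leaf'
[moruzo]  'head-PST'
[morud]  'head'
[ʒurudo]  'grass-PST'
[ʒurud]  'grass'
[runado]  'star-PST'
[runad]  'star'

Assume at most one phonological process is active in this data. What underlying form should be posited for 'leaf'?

/ŋaŋaz/

'leaf' shows [z] ~ [d] at the end of the stem ([ŋaŋazo] vs [ŋaŋad]).
If /d/ were underlying and a rule turned it into [z] before the PST suffix, 'grass' would also alternate; but it has [d] in both [ʒurudo] and [ʒurud].
The underlying segment must be /z/; voiced fricatives become stops word-finally, yielding [d] there.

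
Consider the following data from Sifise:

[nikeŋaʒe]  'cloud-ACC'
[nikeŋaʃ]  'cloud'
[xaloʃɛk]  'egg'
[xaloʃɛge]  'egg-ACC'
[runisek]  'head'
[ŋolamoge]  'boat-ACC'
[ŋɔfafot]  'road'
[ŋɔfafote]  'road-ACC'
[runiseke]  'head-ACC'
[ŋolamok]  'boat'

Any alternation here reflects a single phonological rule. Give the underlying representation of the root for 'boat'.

'boat' shows [g] ~ [k] at the end of the stem ([ŋolamoge] vs [ŋolamok]).
But 'head' keeps [k] in both environments ([runiseke], [runisek]), so there is no rule changing /k/ to [g] before the ACC suffix.
So /g/ is underlying, and a rule of word-final obstruent devoicing — voiced obstruents become voiceless word-finally — gives [k].
The underlying form of 'boat' is therefore /ŋolamog/.

/ŋolamog/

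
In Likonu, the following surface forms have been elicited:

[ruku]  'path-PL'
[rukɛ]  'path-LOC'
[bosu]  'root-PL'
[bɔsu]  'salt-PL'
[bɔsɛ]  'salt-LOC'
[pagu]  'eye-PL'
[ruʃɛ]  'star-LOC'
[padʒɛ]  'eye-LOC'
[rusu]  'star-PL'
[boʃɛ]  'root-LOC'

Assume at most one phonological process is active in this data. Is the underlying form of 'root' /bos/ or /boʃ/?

/boʃ/

The stem for 'root' ends in [s] in [bosu] but [ʃ] in [boʃɛ].
The stem 'salt' ([bɔsu], [bɔsɛ]) shows [s] unchanged in both environments, so [s] cannot be basic with [ʃ] derived before the LOC suffix.
So /ʃ/ is underlying, and a rule of depalatalization — palato-alveolar /dʒ/ and /ʃ/ become [g] and [s] when no front vowel follows — gives [s].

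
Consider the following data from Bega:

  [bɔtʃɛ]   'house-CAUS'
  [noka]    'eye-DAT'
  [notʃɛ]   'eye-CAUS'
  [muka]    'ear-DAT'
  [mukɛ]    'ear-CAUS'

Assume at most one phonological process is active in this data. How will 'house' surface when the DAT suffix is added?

[bɔka]

'eye' shows [k] ~ [tʃ] at the end of the stem ([noka] vs [notʃɛ]).
The stem 'ear' ([muka], [mukɛ]) shows [k] unchanged in both environments, so [k] cannot be basic with [tʃ] derived before the CAUS suffix.
So /tʃ/ is underlying, and a rule of depalatalization — palato-alveolar /tʃ/ becomes [k] when no front vowel follows — gives [k].
From [bɔtʃɛ] the stem 'house' is /bɔtʃ/; when no front vowel follows this yields [bɔka].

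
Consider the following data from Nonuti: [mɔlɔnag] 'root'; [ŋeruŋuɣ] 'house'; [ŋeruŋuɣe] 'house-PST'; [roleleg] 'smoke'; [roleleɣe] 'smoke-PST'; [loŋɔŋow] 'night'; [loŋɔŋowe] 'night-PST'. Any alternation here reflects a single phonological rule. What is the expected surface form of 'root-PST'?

In [roleleg] and [roleleɣe] the final segment of 'smoke' alternates: [g] ~ [ɣ].
But 'house' keeps [ɣ] in both environments ([ŋeruŋuɣ], [ŋeruŋuɣe]), so there is no rule changing /ɣ/ to [g] in isolation.
The alternation reflects intervocalic spirantization: voiced stops become fricatives between vowels. /g/ is underlying.
From [mɔlɔnag] the stem 'root' is /mɔlɔnag/; between vowels this yields [mɔlɔnaɣe].

[mɔlɔnaɣe]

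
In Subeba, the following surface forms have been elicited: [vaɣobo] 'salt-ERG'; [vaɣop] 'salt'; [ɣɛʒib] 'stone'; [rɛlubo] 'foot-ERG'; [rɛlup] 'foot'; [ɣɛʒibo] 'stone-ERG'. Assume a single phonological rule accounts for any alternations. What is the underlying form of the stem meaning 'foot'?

/rɛlup/

The stem for 'foot' ends in [b] in [rɛlubo] but [p] in [rɛlup].
If /b/ were underlying and a rule turned it into [p] in isolation, 'stone' would also alternate; but it has [b] in both [ɣɛʒibo] and [ɣɛʒib].
So /p/ is underlying, and a rule of intervocalic voicing — voiceless stops become voiced between vowels — gives [b].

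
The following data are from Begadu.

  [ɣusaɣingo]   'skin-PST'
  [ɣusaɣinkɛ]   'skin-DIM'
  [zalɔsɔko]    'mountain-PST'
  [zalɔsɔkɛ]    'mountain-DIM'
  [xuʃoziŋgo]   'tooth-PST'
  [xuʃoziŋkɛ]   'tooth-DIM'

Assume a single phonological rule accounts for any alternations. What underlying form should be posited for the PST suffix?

The PST suffix surfaces as [-go] and [-ko], depending on the final segment of the stem.
The DIM suffix, which begins with [k], is invariant after every stem; so [k] is not altered by any rule here.
So the underlying form is /-go/, and voiced stops become voiceless after a vowel.

/-go/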